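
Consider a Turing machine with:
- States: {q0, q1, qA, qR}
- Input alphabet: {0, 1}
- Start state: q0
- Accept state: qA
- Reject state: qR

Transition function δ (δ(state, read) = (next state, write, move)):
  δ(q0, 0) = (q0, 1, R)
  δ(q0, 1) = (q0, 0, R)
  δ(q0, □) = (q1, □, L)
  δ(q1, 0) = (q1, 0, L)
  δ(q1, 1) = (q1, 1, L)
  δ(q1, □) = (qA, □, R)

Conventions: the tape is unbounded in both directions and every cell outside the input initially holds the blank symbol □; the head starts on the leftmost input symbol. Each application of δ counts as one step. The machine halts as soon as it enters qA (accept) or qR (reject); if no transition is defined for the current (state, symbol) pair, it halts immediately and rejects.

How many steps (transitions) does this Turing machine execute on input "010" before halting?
Step 0: [q0]010 (head at position 0)
Step 1: δ(q0, 0) = (q0, 1, R)  ⊢  1[q0]10 (head at position 1)
Step 2: δ(q0, 1) = (q0, 0, R)  ⊢  10[q0]0 (head at position 2)
Step 3: δ(q0, 0) = (q0, 1, R)  ⊢  101[q0]□ (head at position 3)
Step 4: δ(q0, □) = (q1, □, L)  ⊢  10[q1]1□ (head at position 2)
Step 5: δ(q1, 1) = (q1, 1, L)  ⊢  1[q1]01□ (head at position 1)
Step 6: δ(q1, 0) = (q1, 0, L)  ⊢  [q1]101□ (head at position 0)
Step 7: δ(q1, 1) = (q1, 1, L)  ⊢  [q1]□101□ (head at position -1)
Step 8: δ(q1, □) = (qA, □, R)  ⊢  □[qA]101□ (head at position 0)
The machine is in qA, so it halts and accepts.
Number of transitions executed: 8.

Final answer: 8 steps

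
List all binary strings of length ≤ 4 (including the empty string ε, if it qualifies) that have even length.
Checking every binary string of length 0 to 4:
  Length 0: accepted: ε | rejected: (none)
  Length 1: accepted: (none) | rejected: 0, 1
  Length 2: accepted: 00, 01, 10, 11 | rejected: (none)
  Length 3: accepted: (none) | rejected: 000, 001, 010, 011, 100, 101, 110, 111
  Length 4: accepted: 0000, 0001, 0010, 0011, 0100, 0101, 0110, 0111, 1000, 1001, 1010, 1011, 1100, 1101, 1110, 1111 | rejected: (none)
Total: 21 string(s).

Final answer: ε, 00, 01, 10, 11, 0000, 0001, 0010, 0011, 0100, 0101, 0110, 0111, 1000, 1001, 1010, 1011, 1100, 1101, 1110, 1111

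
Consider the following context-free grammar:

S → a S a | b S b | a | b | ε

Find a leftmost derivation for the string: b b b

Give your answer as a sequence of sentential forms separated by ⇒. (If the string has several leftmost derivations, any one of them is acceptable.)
Start with S.
Step 1: the leftmost non-terminal is S; apply S → b S b:  b S b
Step 2: the leftmost non-terminal is S; apply S → b:  b b b

Final answer: S ⇒ b S b ⇒ b b b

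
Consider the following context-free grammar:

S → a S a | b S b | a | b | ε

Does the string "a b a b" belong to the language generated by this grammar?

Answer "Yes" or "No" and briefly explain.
Every production places the same symbol at both ends (or yields a single symbol / ε), so every derived string is a palindrome. a b a b reversed is b a b a ≠ a b a b, so it is not a palindrome and cannot be derived (already the first step fails: the string starts with a but ends with b, so neither S → a S a nor S → b S b fits).

Final answer: No - no valid derivation exists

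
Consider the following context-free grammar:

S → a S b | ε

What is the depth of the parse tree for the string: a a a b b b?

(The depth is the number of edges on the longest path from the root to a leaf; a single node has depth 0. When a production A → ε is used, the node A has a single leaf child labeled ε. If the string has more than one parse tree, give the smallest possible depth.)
The only parse tree applies S → a S b 3 times (once per matching a…b pair) and then S → ε.
The S nodes sit at depths 0, 1, …, 3; the innermost S (depth 3) has the single child ε at depth 4.
The terminal leaves a, b are at depths 1..3, so the longest root-to-leaf path is S → S → … → S → ε with 4 edges.
Depth = 4.

Final answer: 4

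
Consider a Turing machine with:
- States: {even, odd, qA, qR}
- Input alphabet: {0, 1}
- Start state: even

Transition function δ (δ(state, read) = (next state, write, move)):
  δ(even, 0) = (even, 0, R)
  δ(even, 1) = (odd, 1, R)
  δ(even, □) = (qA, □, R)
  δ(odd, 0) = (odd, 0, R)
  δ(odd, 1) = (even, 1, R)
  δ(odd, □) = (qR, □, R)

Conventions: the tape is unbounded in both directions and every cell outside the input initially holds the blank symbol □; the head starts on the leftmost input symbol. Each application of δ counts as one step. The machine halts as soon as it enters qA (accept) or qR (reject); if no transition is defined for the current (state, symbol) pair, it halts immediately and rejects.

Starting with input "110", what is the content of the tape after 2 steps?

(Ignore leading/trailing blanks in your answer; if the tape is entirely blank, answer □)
Step 0: [even]110 (head at position 0)
Step 1: δ(even, 1) = (odd, 1, R)  ⊢  1[odd]10 (head at position 1)
Step 2: δ(odd, 1) = (even, 1, R)  ⊢  11[even]0 (head at position 2)
Tape after 2 steps (ignoring surrounding blanks): 110

Final answer: Tape: 110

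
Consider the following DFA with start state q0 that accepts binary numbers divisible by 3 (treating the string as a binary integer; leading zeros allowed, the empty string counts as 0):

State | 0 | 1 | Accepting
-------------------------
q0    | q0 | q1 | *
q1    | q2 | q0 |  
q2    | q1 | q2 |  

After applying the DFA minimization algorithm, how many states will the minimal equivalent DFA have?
All 3 states are reachable from q0, so none can be removed as unreachable.
Table-filling: first mark every (accepting, non-accepting) pair as distinguishable (accepting: {q0}; non-accepting: {q1, q2}).
Round 1: (q1, q2) on '1' go to q0 and q2, already distinguishable → mark.
Every pair of states is distinguishable, so the DFA is already minimal.
Equivalence classes: {q0}, {q1}, {q2} → 3 states.

Final answer: 3 states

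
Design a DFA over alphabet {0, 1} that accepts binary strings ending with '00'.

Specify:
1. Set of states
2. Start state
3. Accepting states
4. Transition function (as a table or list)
One valid DFA (any DFA recognizing the same language is acceptable):
States: {q0, q1, q2}
Start: q0
Accepting: {q2}
Transitions (accepting states marked with *):
State | 0 | 1 | Accepting
-------------------------
q0    | q1 | q0 |  
q1    | q2 | q0 |  
q2    | q2 | q0 | *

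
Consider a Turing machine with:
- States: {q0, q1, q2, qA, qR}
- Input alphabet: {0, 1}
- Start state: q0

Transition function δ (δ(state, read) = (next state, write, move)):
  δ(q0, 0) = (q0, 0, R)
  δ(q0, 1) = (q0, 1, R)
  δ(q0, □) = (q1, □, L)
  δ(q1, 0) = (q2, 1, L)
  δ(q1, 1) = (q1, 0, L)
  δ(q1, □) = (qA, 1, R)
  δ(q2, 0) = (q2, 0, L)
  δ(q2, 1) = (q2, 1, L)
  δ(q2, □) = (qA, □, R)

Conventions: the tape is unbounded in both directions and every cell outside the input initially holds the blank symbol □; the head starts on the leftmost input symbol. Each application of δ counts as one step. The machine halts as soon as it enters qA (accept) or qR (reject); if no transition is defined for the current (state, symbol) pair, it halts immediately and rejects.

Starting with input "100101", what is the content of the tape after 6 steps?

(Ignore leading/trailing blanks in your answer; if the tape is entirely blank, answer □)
Step 0: [q0]100101 (head at position 0)
Step 1: δ(q0, 1) = (q0, 1, R)  ⊢  1[q0]00101 (head at position 1)
Step 2: δ(q0, 0) = (q0, 0, R)  ⊢  10[q0]0101 (head at position 2)
Step 3: δ(q0, 0) = (q0, 0, R)  ⊢  100[q0]101 (head at position 3)
Step 4: δ(q0, 1) = (q0, 1, R)  ⊢  1001[q0]01 (head at position 4)
Step 5: δ(q0, 0) = (q0, 0, R)  ⊢  10010[q0]1 (head at position 5)
Step 6: δ(q0, 1) = (q0, 1, R)  ⊢  100101[q0]□ (head at position 6)
Tape after 6 steps (ignoring surrounding blanks): 100101

Final answer: Tape: 100101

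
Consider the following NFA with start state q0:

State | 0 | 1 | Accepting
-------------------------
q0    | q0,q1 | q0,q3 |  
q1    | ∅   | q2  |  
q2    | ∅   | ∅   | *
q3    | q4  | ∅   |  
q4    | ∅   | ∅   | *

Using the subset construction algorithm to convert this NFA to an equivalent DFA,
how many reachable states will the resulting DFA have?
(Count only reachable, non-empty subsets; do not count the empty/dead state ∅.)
Start subset: {q0}
{q0}: on 0 → {q0, q1}, on 1 → {q0, q3}
{q0, q1}: on 0 → {q0, q1}, on 1 → {q0, q2, q3}
{q0, q3}: on 0 → {q0, q1, q4}, on 1 → {q0, q3}
{q0, q2, q3}: on 0 → {q0, q1, q4}, on 1 → {q0, q3}
{q0, q1, q4}: on 0 → {q0, q1}, on 1 → {q0, q2, q3}
Reachable non-empty subsets: {q0}, {q0, q1}, {q0, q3}, {q0, q2, q3}, {q0, q1, q4} — 5 in total.

Final answer: 5 states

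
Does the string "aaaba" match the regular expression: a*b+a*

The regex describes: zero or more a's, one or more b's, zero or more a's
Yes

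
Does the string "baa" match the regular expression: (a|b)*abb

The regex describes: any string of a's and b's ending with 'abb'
No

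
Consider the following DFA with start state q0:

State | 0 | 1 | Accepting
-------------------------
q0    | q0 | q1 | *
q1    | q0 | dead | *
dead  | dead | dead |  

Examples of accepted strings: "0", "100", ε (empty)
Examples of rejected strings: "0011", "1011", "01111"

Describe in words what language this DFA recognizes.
binary strings with no two consecutive 1s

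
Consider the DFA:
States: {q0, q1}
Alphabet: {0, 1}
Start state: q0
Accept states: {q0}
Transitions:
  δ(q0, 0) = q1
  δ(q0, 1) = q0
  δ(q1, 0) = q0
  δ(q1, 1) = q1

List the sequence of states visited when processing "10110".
Starting at q0
Read '1': q0 -> q0
Read '0': q0 -> q1
Read '1': q1 -> q1
Read '1': q1 -> q1
Read '0': q1 -> q0

Final answer: q0 -> q0 -> q1 -> q1 -> q1 -> q0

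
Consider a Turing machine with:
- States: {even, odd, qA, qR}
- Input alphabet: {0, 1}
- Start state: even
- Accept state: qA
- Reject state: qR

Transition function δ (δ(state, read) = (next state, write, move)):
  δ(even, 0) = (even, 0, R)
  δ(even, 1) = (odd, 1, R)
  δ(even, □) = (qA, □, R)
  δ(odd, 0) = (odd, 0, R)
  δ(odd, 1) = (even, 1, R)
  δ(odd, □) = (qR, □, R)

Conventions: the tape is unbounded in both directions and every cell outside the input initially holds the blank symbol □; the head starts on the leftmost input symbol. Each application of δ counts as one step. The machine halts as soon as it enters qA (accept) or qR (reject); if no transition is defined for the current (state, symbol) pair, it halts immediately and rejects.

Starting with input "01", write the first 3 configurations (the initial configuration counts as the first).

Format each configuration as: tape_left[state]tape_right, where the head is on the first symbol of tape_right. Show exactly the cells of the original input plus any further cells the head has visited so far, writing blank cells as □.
Step 0: [even]01 (head at position 0)
Step 1: δ(even, 0) = (even, 0, R)  ⊢  0[even]1 (head at position 1)
Step 2: δ(even, 1) = (odd, 1, R)  ⊢  01[odd]□ (head at position 2)

Final answer: [even]01 ⊢ 0[even]1 ⊢ 01[odd]□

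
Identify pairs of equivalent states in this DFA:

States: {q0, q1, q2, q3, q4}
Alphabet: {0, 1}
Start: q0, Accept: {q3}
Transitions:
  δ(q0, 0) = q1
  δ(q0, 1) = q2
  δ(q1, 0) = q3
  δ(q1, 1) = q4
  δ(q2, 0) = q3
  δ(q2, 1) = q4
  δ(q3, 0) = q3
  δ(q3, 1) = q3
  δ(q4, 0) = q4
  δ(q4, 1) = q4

Using the table-filling algorithm:
Round 0 – mark pairs where exactly one state is accepting: (q0,q3), (q1,q3), (q2,q3), (q3,q4)
Round 1 – newly marked: (q0,q1) [on 0: q1 vs q3, already marked]; (q0,q2) [on 0: q1 vs q3, already marked]; (q1,q4) [on 0: q3 vs q4, already marked]; (q2,q4) [on 0: q3 vs q4, already marked]
Round 2 – newly marked: (q0,q4) [on 0: q1 vs q4, already marked]
No further pairs can be marked.
(q1, q2) unmarked: δ(q1,0)=q3, δ(q2,0)=q3; δ(q1,1)=q4, δ(q2,1)=q4 → equivalent
Equivalent pairs: (q1, q2)

Final answer: Equivalent pairs: (q1, q2)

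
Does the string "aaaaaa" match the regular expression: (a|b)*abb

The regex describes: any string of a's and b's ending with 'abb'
No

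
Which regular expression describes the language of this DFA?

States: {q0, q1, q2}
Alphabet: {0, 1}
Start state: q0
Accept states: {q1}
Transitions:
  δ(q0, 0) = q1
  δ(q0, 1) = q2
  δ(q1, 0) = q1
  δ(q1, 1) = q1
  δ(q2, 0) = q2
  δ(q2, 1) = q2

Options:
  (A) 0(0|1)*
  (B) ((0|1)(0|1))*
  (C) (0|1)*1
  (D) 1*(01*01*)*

Testing sample strings against the DFA:
  '011' -> accepted
  '010' -> accepted
  '0000' -> accepted
  '11' -> rejected
Checking each option for a counterexample:
  (A) 0(0|1)*: agrees with the DFA on all strings of length ≤ 4
  (B) ((0|1)(0|1))*: ε is rejected by the DFA but matches the regex → eliminated
  (C) (0|1)*1: '0' is accepted by the DFA but does not match the regex → eliminated
  (D) 1*(01*01*)*: ε is rejected by the DFA but matches the regex → eliminated
Only (A) 0(0|1)* is consistent with the DFA.

Final answer: (A) 0(0|1)*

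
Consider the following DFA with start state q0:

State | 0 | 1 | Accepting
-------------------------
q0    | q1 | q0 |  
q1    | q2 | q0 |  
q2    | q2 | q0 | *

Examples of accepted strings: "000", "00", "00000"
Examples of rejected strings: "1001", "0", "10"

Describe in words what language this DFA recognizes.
binary strings ending with '00'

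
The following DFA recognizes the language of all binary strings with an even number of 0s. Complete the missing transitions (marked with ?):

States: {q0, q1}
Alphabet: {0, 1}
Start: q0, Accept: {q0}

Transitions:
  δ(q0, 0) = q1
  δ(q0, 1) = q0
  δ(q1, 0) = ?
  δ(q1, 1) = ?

What each state remembers (consistent with the given transitions and accept states):
  q0: an even number of 0s has been read so far
  q1: an odd number of 0s has been read so far
Filling in the missing entries:
  δ(q1, 0): in q1 (an odd number of 0s has been read so far), after reading 0 we have: an even number of 0s has been read so far → q0
  δ(q1, 1): in q1 (an odd number of 0s has been read so far), after reading 1 we have: an odd number of 0s has been read so far → q1

Final answer: δ(q1, 0) = q0; δ(q1, 1) = q1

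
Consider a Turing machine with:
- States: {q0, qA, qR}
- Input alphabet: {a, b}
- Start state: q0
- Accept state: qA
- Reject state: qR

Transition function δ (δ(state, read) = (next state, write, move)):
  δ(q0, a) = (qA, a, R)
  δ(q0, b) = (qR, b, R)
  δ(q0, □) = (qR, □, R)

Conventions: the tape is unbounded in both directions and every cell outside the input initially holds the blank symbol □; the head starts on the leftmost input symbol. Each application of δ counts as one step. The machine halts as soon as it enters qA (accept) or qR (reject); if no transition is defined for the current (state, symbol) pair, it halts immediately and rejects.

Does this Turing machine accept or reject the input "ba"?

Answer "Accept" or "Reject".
Step 0: [q0]ba (head at position 0)
Step 1: δ(q0, b) = (qR, b, R)  ⊢  b[qR]a (head at position 1)
The machine is in qR, so it halts and rejects.

Final answer: Reject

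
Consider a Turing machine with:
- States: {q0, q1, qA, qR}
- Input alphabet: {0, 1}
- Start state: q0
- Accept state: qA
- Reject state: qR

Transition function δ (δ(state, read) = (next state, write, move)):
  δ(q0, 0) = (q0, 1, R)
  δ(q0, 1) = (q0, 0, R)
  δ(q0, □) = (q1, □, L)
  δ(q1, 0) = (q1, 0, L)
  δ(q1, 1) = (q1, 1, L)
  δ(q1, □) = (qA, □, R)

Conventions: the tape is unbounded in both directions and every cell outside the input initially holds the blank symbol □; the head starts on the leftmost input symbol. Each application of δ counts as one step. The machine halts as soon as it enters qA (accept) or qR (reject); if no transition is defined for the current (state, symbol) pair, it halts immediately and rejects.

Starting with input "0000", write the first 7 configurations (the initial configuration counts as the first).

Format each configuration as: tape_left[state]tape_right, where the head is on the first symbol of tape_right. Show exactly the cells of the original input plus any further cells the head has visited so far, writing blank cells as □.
Step 0: [q0]0000 (head at position 0)
Step 1: δ(q0, 0) = (q0, 1, R)  ⊢  1[q0]000 (head at position 1)
Step 2: δ(q0, 0) = (q0, 1, R)  ⊢  11[q0]00 (head at position 2)
Step 3: δ(q0, 0) = (q0, 1, R)  ⊢  111[q0]0 (head at position 3)
Step 4: δ(q0, 0) = (q0, 1, R)  ⊢  1111[q0]□ (head at position 4)
Step 5: δ(q0, □) = (q1, □, L)  ⊢  111[q1]1□ (head at position 3)
Step 6: δ(q1, 1) = (q1, 1, L)  ⊢  11[q1]11□ (head at position 2)

Final answer: [q0]0000 ⊢ 1[q0]000 ⊢ 11[q0]00 ⊢ 111[q0]0 ⊢ 1111[q0]□ ⊢ 111[q1]1□ ⊢ 11[q1]11□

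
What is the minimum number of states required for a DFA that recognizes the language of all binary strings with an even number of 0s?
Language: binary strings with an even number of 0s
Lower bound (Myhill–Nerode): the prefixes ε, 0 are pairwise distinguishable:
  ε vs 0: suffix ε distinguishes them (ε has zero 0s (accepted), 0 has one 0 (rejected))
So any DFA needs at least 2 states.
Upper bound: a DFA with 2 states exists (one state per class above).
Minimum states: 2

Final answer: 2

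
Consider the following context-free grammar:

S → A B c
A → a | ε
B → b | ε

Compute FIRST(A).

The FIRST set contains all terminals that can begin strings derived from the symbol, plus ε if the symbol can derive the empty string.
A → a contributes a; A → ε makes A nullable, contributing ε. FIRST(A) = {a, ε}.

Final answer: {a, ε}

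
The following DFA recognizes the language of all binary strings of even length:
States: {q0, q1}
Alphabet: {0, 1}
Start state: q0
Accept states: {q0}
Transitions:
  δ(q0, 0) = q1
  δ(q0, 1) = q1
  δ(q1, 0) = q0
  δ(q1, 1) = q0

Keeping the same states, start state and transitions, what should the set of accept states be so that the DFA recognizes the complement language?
The DFA is complete (every state has a transition on every symbol), so the complement
is recognized by the same DFA with accepting and non-accepting states swapped.
Original accept states: {q0}
Complement accept states = All states - Original accept states
= {q0, q1} - {q0}
= {q1}
Complement language: strings of ODD length

Final answer: {q1}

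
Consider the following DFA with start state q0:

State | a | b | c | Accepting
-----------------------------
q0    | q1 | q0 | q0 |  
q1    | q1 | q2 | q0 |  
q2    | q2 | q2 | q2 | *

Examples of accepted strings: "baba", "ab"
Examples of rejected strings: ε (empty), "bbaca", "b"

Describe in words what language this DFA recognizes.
strings over {a,b,c} containing 'ab' as substring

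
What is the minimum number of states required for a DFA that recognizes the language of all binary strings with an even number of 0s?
Language: binary strings with an even number of 0s
Lower bound (Myhill–Nerode): the prefixes ε, 0 are pairwise distinguishable:
  ε vs 0: suffix ε distinguishes them (ε has zero 0s (accepted), 0 has one 0 (rejected))
So any DFA needs at least 2 states.
Upper bound: a DFA with 2 states exists (one state per class above).
Minimum states: 2

Final answer: 2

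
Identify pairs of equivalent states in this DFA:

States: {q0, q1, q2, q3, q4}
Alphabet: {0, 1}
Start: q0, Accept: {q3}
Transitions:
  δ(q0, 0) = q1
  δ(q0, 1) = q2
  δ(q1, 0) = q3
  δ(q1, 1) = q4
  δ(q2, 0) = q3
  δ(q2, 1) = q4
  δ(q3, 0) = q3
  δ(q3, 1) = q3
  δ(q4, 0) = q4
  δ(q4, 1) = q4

Using the table-filling algorithm:
Round 0 – mark pairs where exactly one state is accepting: (q0,q3), (q1,q3), (q2,q3), (q3,q4)
Round 1 – newly marked: (q0,q1) [on 0: q1 vs q3, already marked]; (q0,q2) [on 0: q1 vs q3, already marked]; (q1,q4) [on 0: q3 vs q4, already marked]; (q2,q4) [on 0: q3 vs q4, already marked]
Round 2 – newly marked: (q0,q4) [on 0: q1 vs q4, already marked]
No further pairs can be marked.
(q1, q2) unmarked: δ(q1,0)=q3, δ(q2,0)=q3; δ(q1,1)=q4, δ(q2,1)=q4 → equivalent
Equivalent pairs: (q1, q2)

Final answer: Equivalent pairs: (q1, q2)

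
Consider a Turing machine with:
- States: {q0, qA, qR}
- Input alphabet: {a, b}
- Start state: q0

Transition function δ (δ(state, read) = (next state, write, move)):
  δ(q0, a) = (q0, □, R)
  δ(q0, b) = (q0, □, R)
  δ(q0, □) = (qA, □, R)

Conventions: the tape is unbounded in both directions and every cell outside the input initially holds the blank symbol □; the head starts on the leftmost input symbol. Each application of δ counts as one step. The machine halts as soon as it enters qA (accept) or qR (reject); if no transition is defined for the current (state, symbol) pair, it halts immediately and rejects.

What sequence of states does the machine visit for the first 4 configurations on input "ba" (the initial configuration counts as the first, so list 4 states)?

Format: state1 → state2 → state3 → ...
Step 0: [q0]ba (head at position 0)
Step 1: δ(q0, b) = (q0, □, R)  ⊢  □[q0]a (head at position 1)
Step 2: δ(q0, a) = (q0, □, R)  ⊢  □□[q0]□ (head at position 2)
Step 3: δ(q0, □) = (qA, □, R)  ⊢  □□□[qA]□ (head at position 3)
Reading off the states of these 4 configurations: q0 → q0 → q0 → qA

Final answer: q0 → q0 → q0 → qA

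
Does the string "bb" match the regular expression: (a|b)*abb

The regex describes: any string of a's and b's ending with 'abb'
No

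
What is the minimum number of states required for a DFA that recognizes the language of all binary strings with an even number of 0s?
Language: binary strings with an even number of 0s
Lower bound (Myhill–Nerode): the prefixes ε, 0 are pairwise distinguishable:
  ε vs 0: suffix ε distinguishes them (ε has zero 0s (accepted), 0 has one 0 (rejected))
So any DFA needs at least 2 states.
Upper bound: a DFA with 2 states exists (one state per class above).
Minimum states: 2

Final answer: 2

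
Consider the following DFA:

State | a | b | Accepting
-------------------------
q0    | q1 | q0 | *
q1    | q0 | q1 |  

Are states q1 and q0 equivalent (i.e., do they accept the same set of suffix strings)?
Try the suffix ε (the empty string).
From q1: q1 — not accepting.
From q0: q0 — accepting.
The two states disagree on this suffix, so they are not equivalent.

Final answer: No. Distinguishing string: ε (the empty string) - accepted from q0 but not from q1.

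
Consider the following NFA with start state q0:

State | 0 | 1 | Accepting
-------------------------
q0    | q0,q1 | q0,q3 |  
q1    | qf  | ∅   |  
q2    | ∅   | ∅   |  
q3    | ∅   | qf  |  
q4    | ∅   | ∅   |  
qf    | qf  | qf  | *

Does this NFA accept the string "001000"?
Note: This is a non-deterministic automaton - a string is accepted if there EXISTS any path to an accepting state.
Track the set of states the NFA could be in: start {q0}
Read '0': {q0} → {q0, q1}
Read '0': {q0, q1} → {q0, q1, qf}
Read '1': {q0, q1, qf} → {q0, q3, qf}
Read '0': {q0, q3, qf} → {q0, q1, qf}
Read '0': {q0, q1, qf} → {q0, q1, qf}
Read '0': {q0, q1, qf} → {q0, q1, qf}
Final set {q0, q1, qf} contains accepting state(s) {qf} → accepted.

Final answer: Yes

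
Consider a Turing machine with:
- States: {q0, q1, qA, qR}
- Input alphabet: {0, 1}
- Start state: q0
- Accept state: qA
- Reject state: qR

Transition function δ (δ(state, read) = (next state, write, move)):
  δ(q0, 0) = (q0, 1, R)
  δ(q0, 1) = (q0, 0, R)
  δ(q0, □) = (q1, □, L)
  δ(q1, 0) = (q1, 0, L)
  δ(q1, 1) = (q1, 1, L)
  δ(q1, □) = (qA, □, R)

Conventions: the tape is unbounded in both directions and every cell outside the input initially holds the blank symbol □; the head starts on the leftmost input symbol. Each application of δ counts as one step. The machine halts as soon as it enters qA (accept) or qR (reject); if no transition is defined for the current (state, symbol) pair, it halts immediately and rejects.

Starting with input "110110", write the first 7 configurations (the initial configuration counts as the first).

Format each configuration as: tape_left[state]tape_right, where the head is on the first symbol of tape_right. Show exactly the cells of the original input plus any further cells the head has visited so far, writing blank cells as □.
Step 0: [q0]110110 (head at position 0)
Step 1: δ(q0, 1) = (q0, 0, R)  ⊢  0[q0]10110 (head at position 1)
Step 2: δ(q0, 1) = (q0, 0, R)  ⊢  00[q0]0110 (head at position 2)
Step 3: δ(q0, 0) = (q0, 1, R)  ⊢  001[q0]110 (head at position 3)
Step 4: δ(q0, 1) = (q0, 0, R)  ⊢  0010[q0]10 (head at position 4)
Step 5: δ(q0, 1) = (q0, 0, R)  ⊢  00100[q0]0 (head at position 5)
Step 6: δ(q0, 0) = (q0, 1, R)  ⊢  001001[q0]□ (head at position 6)

Final answer: [q0]110110 ⊢ 0[q0]10110 ⊢ 00[q0]0110 ⊢ 001[q0]110 ⊢ 0010[q0]10 ⊢ 00100[q0]0 ⊢ 001001[q0]□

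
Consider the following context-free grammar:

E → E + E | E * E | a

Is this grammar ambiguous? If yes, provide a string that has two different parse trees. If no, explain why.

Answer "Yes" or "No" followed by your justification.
Two different leftmost derivations of a + a * a:
  (1) E ⇒ E + E ⇒ a + E ⇒ a + E * E ⇒ a + a * E ⇒ a + a * a   (tree groups a + (a * a))
  (2) E ⇒ E * E ⇒ E + E * E ⇒ a + E * E ⇒ a + a * E ⇒ a + a * a   (tree groups (a + a) * a)
Two distinct leftmost derivations = two distinct parse trees, so the grammar is ambiguous.

Final answer: Yes - the string 'a + a * a' has two distinct leftmost derivations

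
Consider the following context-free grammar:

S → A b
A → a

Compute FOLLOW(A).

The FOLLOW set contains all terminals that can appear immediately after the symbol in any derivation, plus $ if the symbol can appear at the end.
A occurs only in S → A b, where it is immediately followed by the terminal b. So FOLLOW(A) = {b}.

Final answer: {b}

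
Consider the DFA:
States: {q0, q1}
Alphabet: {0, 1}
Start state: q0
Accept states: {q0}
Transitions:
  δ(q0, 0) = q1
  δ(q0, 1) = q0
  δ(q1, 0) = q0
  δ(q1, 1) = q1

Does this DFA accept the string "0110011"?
Processing string "0110011":
  q0 --0--> q1
  q1 --1--> q1
  q1 --1--> q1
  q1 --0--> q0
  q0 --0--> q1
  q1 --1--> q1
  q1 --1--> q1
Final state: q1
Accept states: {q0}
q1 is not an accept state, so the string is rejected.

Final answer: No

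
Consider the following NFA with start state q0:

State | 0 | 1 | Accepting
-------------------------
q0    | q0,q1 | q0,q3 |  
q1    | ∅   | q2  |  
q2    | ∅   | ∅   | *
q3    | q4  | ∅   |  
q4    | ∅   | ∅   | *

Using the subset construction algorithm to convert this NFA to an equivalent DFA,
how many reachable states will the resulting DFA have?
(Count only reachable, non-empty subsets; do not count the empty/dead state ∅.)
Start subset: {q0}
{q0}: on 0 → {q0, q1}, on 1 → {q0, q3}
{q0, q1}: on 0 → {q0, q1}, on 1 → {q0, q2, q3}
{q0, q3}: on 0 → {q0, q1, q4}, on 1 → {q0, q3}
{q0, q2, q3}: on 0 → {q0, q1, q4}, on 1 → {q0, q3}
{q0, q1, q4}: on 0 → {q0, q1}, on 1 → {q0, q2, q3}
Reachable non-empty subsets: {q0}, {q0, q1}, {q0, q3}, {q0, q2, q3}, {q0, q1, q4} — 5 in total.

Final answer: 5 states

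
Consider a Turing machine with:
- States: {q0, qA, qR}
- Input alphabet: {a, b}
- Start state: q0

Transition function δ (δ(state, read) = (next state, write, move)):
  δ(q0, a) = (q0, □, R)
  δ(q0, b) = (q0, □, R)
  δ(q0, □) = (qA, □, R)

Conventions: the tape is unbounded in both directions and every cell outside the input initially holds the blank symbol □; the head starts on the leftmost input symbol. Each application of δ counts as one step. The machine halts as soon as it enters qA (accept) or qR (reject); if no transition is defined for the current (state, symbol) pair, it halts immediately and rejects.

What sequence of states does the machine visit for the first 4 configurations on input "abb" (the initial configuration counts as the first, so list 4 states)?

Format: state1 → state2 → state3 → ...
Step 0: [q0]abb (head at position 0)
Step 1: δ(q0, a) = (q0, □, R)  ⊢  □[q0]bb (head at position 1)
Step 2: δ(q0, b) = (q0, □, R)  ⊢  □□[q0]b (head at position 2)
Step 3: δ(q0, b) = (q0, □, R)  ⊢  □□□[q0]□ (head at position 3)
Reading off the states of these 4 configurations: q0 → q0 → q0 → q0

Final answer: q0 → q0 → q0 → q0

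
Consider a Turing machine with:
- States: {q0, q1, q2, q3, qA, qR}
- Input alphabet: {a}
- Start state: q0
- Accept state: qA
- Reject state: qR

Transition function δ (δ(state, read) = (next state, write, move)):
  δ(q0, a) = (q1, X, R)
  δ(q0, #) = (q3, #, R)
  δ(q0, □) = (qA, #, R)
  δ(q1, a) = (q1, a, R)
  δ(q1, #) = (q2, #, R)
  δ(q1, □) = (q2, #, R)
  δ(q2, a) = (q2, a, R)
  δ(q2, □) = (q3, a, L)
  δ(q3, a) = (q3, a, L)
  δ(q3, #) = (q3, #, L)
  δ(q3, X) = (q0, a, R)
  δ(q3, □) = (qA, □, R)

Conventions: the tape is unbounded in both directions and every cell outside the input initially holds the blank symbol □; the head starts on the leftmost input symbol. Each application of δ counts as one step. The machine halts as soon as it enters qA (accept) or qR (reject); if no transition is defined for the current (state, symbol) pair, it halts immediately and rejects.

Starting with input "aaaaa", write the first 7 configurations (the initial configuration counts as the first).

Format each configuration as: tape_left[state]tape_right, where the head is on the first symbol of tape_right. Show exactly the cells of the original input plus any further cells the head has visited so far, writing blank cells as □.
Step 0: [q0]aaaaa (head at position 0)
Step 1: δ(q0, a) = (q1, X, R)  ⊢  X[q1]aaaa (head at position 1)
Step 2: δ(q1, a) = (q1, a, R)  ⊢  Xa[q1]aaa (head at position 2)
Step 3: δ(q1, a) = (q1, a, R)  ⊢  Xaa[q1]aa (head at position 3)
Step 4: δ(q1, a) = (q1, a, R)  ⊢  Xaaa[q1]a (head at position 4)
Step 5: δ(q1, a) = (q1, a, R)  ⊢  Xaaaa[q1]□ (head at position 5)
Step 6: δ(q1, □) = (q2, #, R)  ⊢  Xaaaa#[q2]□ (head at position 6)

Final answer: [q0]aaaaa ⊢ X[q1]aaaa ⊢ Xa[q1]aaa ⊢ Xaa[q1]aa ⊢ Xaaa[q1]a ⊢ Xaaaa[q1]□ ⊢ Xaaaa#[q2]□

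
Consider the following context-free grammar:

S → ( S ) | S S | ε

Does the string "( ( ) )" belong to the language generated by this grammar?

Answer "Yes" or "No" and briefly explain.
A derivation exists: S ⇒ ( S ) ⇒ ( ( S ) ) ⇒ ( ( ) ) (using S → ( S ) twice, then S → ε).

Final answer: Yes - a valid derivation exists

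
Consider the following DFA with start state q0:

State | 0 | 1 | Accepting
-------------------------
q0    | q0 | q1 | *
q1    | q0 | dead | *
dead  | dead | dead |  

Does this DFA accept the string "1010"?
Start in q0.
Read '1': q0 → q1
Read '0': q1 → q0
Read '1': q0 → q1
Read '0': q1 → q0
Final state q0 is accepting, so the string is accepted.

Final answer: Yes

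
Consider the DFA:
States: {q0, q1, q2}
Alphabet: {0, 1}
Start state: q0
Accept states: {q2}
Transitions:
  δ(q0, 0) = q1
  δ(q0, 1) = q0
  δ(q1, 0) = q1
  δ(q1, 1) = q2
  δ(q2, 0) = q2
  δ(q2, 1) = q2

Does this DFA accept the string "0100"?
Processing string "0100":
  q0 --0--> q1
  q1 --1--> q2
  q2 --0--> q2
  q2 --0--> q2
Final state: q2
Accept states: {q2}
q2 is an accept state, so the string is accepted.

Final answer: Yes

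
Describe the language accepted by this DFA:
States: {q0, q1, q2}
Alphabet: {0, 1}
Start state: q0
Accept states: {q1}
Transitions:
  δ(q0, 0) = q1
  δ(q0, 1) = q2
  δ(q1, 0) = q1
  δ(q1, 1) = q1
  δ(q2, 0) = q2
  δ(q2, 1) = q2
Analyzing the DFA structure:
Start state: q0
Accept states: {q1}
Interpreting what each state remembers (checking against the transitions):
  q0: nothing has been read yet
  q1: the first symbol was 0
  q2: the first symbol was 1 (trap state)
  δ(q0, 0): in q0 (nothing has been read yet), after reading 0 we have: the first symbol was 0 → q1
  δ(q0, 1): in q0 (nothing has been read yet), after reading 1 we have: the first symbol was 1 (trap state) → q2
  δ(q1, 0): in q1 (the first symbol was 0), after reading 0 we have: the first symbol was 0 → q1
  δ(q1, 1): in q1 (the first symbol was 0), after reading 1 we have: the first symbol was 0 → q1
  δ(q2, 0): in q2 (the first symbol was 1 (trap state)), after reading 0 we have: the first symbol was 1 (trap state) → q2
  δ(q2, 1): in q2 (the first symbol was 1 (trap state)), after reading 1 we have: the first symbol was 1 (trap state) → q2
A string is accepted iff it ends in {q1}, i.e. the first symbol was 0.
Language: All binary strings starting with 0

Final answer: All binary strings starting with 0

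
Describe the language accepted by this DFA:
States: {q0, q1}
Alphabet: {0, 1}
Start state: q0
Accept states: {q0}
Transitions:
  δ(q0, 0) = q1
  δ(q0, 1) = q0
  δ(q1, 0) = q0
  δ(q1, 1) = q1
Analyzing the DFA structure:
Start state: q0
Accept states: {q0}
Interpreting what each state remembers (checking against the transitions):
  q0: an even number of 0s has been read so far
  q1: an odd number of 0s has been read so far
  δ(q0, 0): in q0 (an even number of 0s has been read so far), after reading 0 we have: an odd number of 0s has been read so far → q1
  δ(q0, 1): in q0 (an even number of 0s has been read so far), after reading 1 we have: an even number of 0s has been read so far → q0
  δ(q1, 0): in q1 (an odd number of 0s has been read so far), after reading 0 we have: an even number of 0s has been read so far → q0
  δ(q1, 1): in q1 (an odd number of 0s has been read so far), after reading 1 we have: an odd number of 0s has been read so far → q1
A string is accepted iff it ends in {q0}, i.e. an even number of 0s has been read so far.
Language: All binary strings with an even number of 0s

Final answer: All binary strings with an even number of 0s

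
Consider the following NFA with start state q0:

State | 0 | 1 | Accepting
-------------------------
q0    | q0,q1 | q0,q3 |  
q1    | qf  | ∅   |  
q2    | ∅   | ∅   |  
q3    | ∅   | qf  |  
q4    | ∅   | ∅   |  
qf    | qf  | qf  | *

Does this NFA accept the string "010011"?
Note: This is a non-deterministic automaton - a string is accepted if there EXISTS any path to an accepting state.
Track the set of states the NFA could be in: start {q0}
Read '0': {q0} → {q0, q1}
Read '1': {q0, q1} → {q0, q3}
Read '0': {q0, q3} → {q0, q1}
Read '0': {q0, q1} → {q0, q1, qf}
Read '1': {q0, q1, qf} → {q0, q3, qf}
Read '1': {q0, q3, qf} → {q0, q3, qf}
Final set {q0, q3, qf} contains accepting state(s) {qf} → accepted.

Final answer: Yes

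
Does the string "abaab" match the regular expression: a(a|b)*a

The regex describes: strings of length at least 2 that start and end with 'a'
No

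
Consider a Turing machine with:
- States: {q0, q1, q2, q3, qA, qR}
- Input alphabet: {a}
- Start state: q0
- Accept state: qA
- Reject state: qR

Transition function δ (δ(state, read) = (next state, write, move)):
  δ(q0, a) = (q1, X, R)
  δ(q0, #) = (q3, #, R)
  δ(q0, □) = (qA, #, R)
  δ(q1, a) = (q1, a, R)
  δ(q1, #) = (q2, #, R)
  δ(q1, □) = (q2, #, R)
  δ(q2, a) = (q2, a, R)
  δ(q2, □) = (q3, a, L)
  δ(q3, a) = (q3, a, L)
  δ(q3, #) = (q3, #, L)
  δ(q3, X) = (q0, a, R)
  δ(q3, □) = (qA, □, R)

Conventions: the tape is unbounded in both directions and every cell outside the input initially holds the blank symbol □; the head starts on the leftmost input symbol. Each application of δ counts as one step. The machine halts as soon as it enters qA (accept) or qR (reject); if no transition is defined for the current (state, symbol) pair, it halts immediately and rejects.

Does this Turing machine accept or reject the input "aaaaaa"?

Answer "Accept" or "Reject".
Trace (configuration after each step, as tape_left[state]tape_right with head position):
Step 0: [q0]aaaaaa (head at position 0)
Step 1: X[q1]aaaaa (head 1)
Step 2: Xa[q1]aaaa (head 2)
Step 3: Xaa[q1]aaa (head 3)
Step 4: Xaaa[q1]aa (head 4)
Step 5: Xaaaa[q1]a (head 5)
Step 6: Xaaaaa[q1]□ (head 6)
Step 7: Xaaaaa#[q2]□ (head 7)
Step 8: Xaaaaa[q3]#a (head 6)
Step 9: Xaaaa[q3]a#a (head 5)
Step 10: Xaaa[q3]aa#a (head 4)
Step 11: Xaa[q3]aaa#a (head 3)
Step 12: Xa[q3]aaaa#a (head 2)
Step 13: X[q3]aaaaa#a (head 1)
Step 14: [q3]Xaaaaa#a (head 0)
Step 15: a[q0]aaaaa#a (head 1)
Step 16: aX[q1]aaaa#a (head 2)
Step 17: aXa[q1]aaa#a (head 3)
Step 18: aXaa[q1]aa#a (head 4)
Step 19: aXaaa[q1]a#a (head 5)
Step 20: aXaaaa[q1]#a (head 6)
Step 21: aXaaaa#[q2]a (head 7)
Step 22: aXaaaa#a[q2]□ (head 8)
Step 23: aXaaaa#[q3]aa (head 7)
Step 24: aXaaaa[q3]#aa (head 6)
Step 25: aXaaa[q3]a#aa (head 5)
Step 26: aXaa[q3]aa#aa (head 4)
Step 27: aXa[q3]aaa#aa (head 3)
Step 28: aX[q3]aaaa#aa (head 2)
Step 29: a[q3]Xaaaa#aa (head 1)
Step 30: aa[q0]aaaa#aa (head 2)
Step 31: aaX[q1]aaa#aa (head 3)
Step 32: aaXa[q1]aa#aa (head 4)
Step 33: aaXaa[q1]a#aa (head 5)
Step 34: aaXaaa[q1]#aa (head 6)
Step 35: aaXaaa#[q2]aa (head 7)
Step 36: aaXaaa#a[q2]a (head 8)
Step 37: aaXaaa#aa[q2]□ (head 9)
Step 38: aaXaaa#a[q3]aa (head 8)
Step 39: aaXaaa#[q3]aaa (head 7)
Step 40: aaXaaa[q3]#aaa (head 6)
Step 41: aaXaa[q3]a#aaa (head 5)
Step 42: aaXa[q3]aa#aaa (head 4)
Step 43: aaX[q3]aaa#aaa (head 3)
Step 44: aa[q3]Xaaa#aaa (head 2)
Step 45: aaa[q0]aaa#aaa (head 3)
Step 46: aaaX[q1]aa#aaa (head 4)
Step 47: aaaXa[q1]a#aaa (head 5)
Step 48: aaaXaa[q1]#aaa (head 6)
Step 49: aaaXaa#[q2]aaa (head 7)
Step 50: aaaXaa#a[q2]aa (head 8)
Step 51: aaaXaa#aa[q2]a (head 9)
Step 52: aaaXaa#aaa[q2]□ (head 10)
Step 53: aaaXaa#aa[q3]aa (head 9)
Step 54: aaaXaa#a[q3]aaa (head 8)
Step 55: aaaXaa#[q3]aaaa (head 7)
Step 56: aaaXaa[q3]#aaaa (head 6)
Step 57: aaaXa[q3]a#aaaa (head 5)
Step 58: aaaX[q3]aa#aaaa (head 4)
Step 59: aaa[q3]Xaa#aaaa (head 3)
Step 60: aaaa[q0]aa#aaaa (head 4)
Step 61: aaaaX[q1]a#aaaa (head 5)
Step 62: aaaaXa[q1]#aaaa (head 6)
Step 63: aaaaXa#[q2]aaaa (head 7)
Step 64: aaaaXa#a[q2]aaa (head 8)
Step 65: aaaaXa#aa[q2]aa (head 9)
Step 66: aaaaXa#aaa[q2]a (head 10)
Step 67: aaaaXa#aaaa[q2]□ (head 11)
Step 68: aaaaXa#aaa[q3]aa (head 10)
Step 69: aaaaXa#aa[q3]aaa (head 9)
Step 70: aaaaXa#a[q3]aaaa (head 8)
Step 71: aaaaXa#[q3]aaaaa (head 7)
Step 72: aaaaXa[q3]#aaaaa (head 6)
Step 73: aaaaX[q3]a#aaaaa (head 5)
Step 74: aaaa[q3]Xa#aaaaa (head 4)
Step 75: aaaaa[q0]a#aaaaa (head 5)
Step 76: aaaaaX[q1]#aaaaa (head 6)
Step 77: aaaaaX#[q2]aaaaa (head 7)
Step 78: aaaaaX#a[q2]aaaa (head 8)
Step 79: aaaaaX#aa[q2]aaa (head 9)
Step 80: aaaaaX#aaa[q2]aa (head 10)
Step 81: aaaaaX#aaaa[q2]a (head 11)
Step 82: aaaaaX#aaaaa[q2]□ (head 12)
Step 83: aaaaaX#aaaa[q3]aa (head 11)
Step 84: aaaaaX#aaa[q3]aaa (head 10)
Step 85: aaaaaX#aa[q3]aaaa (head 9)
Step 86: aaaaaX#a[q3]aaaaa (head 8)
Step 87: aaaaaX#[q3]aaaaaa (head 7)
Step 88: aaaaaX[q3]#aaaaaa (head 6)
Step 89: aaaaa[q3]X#aaaaaa (head 5)
Step 90: aaaaaa[q0]#aaaaaa (head 6)
Step 91: aaaaaa#[q3]aaaaaa (head 7)
Step 92: aaaaaa[q3]#aaaaaa (head 6)
Step 93: aaaaa[q3]a#aaaaaa (head 5)
Step 94: aaaa[q3]aa#aaaaaa (head 4)
Step 95: aaa[q3]aaa#aaaaaa (head 3)
Step 96: aa[q3]aaaa#aaaaaa (head 2)
Step 97: a[q3]aaaaa#aaaaaa (head 1)
Step 98: [q3]aaaaaa#aaaaaa (head 0)
Step 99: [q3]□aaaaaa#aaaaaa (head -1)
Step 100: □[qA]aaaaaa#aaaaaa (head 0)
The machine is in qA, so it halts and accepts.

Final answer: Accept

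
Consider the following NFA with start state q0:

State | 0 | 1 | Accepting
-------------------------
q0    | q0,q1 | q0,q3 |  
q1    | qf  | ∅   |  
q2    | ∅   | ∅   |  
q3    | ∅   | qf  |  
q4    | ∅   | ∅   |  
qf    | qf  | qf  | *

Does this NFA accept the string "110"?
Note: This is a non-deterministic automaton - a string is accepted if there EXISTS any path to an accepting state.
Track the set of states the NFA could be in: start {q0}
Read '1': {q0} → {q0, q3}
Read '1': {q0, q3} → {q0, q3, qf}
Read '0': {q0, q3, qf} → {q0, q1, qf}
Final set {q0, q1, qf} contains accepting state(s) {qf} → accepted.

Final answer: Yes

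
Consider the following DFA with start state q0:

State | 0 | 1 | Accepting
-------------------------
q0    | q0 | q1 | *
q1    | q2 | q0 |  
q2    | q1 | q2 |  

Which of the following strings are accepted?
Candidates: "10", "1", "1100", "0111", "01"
"10": q0 → q1 → q2; q2 is not accepting → rejected
"1": q0 → q1; q1 is not accepting → rejected
"1100": q0 → q1 → q0 → q0 → q0; q0 is accepting → accepted
"0111": q0 → q0 → q1 → q0 → q1; q1 is not accepting → rejected
"01": q0 → q0 → q1; q1 is not accepting → rejected

Final answer: "1100"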